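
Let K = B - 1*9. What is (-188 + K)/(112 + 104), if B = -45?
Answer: -121/108 ≈ -1.1204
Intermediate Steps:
K = -54 (K = -45 - 1*9 = -45 - 9 = -54)
(-188 + K)/(112 + 104) = (-188 - 54)/(112 + 104) = -242/216 = -242*1/216 = -121/108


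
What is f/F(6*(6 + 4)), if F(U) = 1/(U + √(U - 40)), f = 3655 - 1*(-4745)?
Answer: 504000 + 16800*√5 ≈ 5.4157e+5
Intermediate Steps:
f = 8400 (f = 3655 + 4745 = 8400)
F(U) = 1/(U + √(-40 + U))
f/F(6*(6 + 4)) = 8400/(1/(6*(6 + 4) + √(-40 + 6*(6 + 4)))) = 8400/(1/(6*10 + √(-40 + 6*10))) = 8400/(1/(60 + √(-40 + 60))) = 8400/(1/(60 + √20)) = 8400/(1/(60 + 2*√5)) = 8400*(60 + 2*√5) = 504000 + 16800*√5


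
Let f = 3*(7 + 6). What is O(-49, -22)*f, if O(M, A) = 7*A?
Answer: -6006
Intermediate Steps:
f = 39 (f = 3*13 = 39)
O(-49, -22)*f = (7*(-22))*39 = -154*39 = -6006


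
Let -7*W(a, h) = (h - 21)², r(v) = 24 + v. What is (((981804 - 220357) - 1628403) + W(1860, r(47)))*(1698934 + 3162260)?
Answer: -29513242123248/7 ≈ -4.2162e+12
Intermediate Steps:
W(a, h) = -(-21 + h)²/7 (W(a, h) = -(h - 21)²/7 = -(-21 + h)²/7)
(((981804 - 220357) - 1628403) + W(1860, r(47)))*(1698934 + 3162260) = (((981804 - 220357) - 1628403) - (-21 + (24 + 47))²/7)*(1698934 + 3162260) = ((761447 - 1628403) - (-21 + 71)²/7)*4861194 = (-866956 - ⅐*50²)*4861194 = (-866956 - ⅐*2500)*4861194 = (-866956 - 2500/7)*4861194 = -6071192/7*4861194 = -29513242123248/7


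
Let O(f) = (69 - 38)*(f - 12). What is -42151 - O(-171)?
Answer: -36478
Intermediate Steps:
O(f) = -372 + 31*f (O(f) = 31*(-12 + f) = -372 + 31*f)
-42151 - O(-171) = -42151 - (-372 + 31*(-171)) = -42151 - (-372 - 5301) = -42151 - 1*(-5673) = -42151 + 5673 = -36478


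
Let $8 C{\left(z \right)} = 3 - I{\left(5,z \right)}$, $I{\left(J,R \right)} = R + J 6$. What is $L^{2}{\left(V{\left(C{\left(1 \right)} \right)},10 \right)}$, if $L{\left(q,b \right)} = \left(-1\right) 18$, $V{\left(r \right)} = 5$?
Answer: $324$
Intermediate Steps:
$I{\left(J,R \right)} = R + 6 J$
$C{\left(z \right)} = - \frac{27}{8} - \frac{z}{8}$ ($C{\left(z \right)} = \frac{3 - \left(z + 6 \cdot 5\right)}{8} = \frac{3 - \left(z + 30\right)}{8} = \frac{3 - \left(30 + z\right)}{8} = \frac{-27 - z}{8} = - \frac{27}{8} - \frac{z}{8}$)
$L{\left(q,b \right)} = -18$
$L^{2}{\left(V{\left(C{\left(1 \right)} \right)},10 \right)} = \left(-18\right)^{2} = 324$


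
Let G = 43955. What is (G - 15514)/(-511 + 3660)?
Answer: 28441/3149 ≈ 9.0318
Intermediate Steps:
(G - 15514)/(-511 + 3660) = (43955 - 15514)/(-511 + 3660) = 28441/3149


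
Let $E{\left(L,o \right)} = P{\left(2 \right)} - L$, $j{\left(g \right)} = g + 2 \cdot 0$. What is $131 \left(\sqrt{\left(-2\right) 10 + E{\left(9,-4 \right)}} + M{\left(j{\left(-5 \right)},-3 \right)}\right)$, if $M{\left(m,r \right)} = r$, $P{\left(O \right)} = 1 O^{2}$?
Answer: $-393 + 655 i \approx -393.0 + 655.0 i$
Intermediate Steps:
$P{\left(O \right)} = O^{2}$
$j{\left(g \right)} = g$ ($j{\left(g \right)} = g + 0 = g$)
$E{\left(L,o \right)} = 4 - L$ ($E{\left(L,o \right)} = 2^{2} - L = 4 - L$)
$131 \left(\sqrt{\left(-2\right) 10 + E{\left(9,-4 \right)}} + M{\left(j{\left(-5 \right)},-3 \right)}\right) = 131 \left(\sqrt{\left(-2\right) 10 + \left(4 - 9\right)} - 3\right) = 131 \left(\sqrt{-20 + \left(4 - 9\right)} - 3\right) = 131 \left(\sqrt{-20 - 5} - 3\right) = 131 \left(\sqrt{-25} - 3\right) = 131 \left(5 i - 3\right) = 131 \left(-3 + 5 i\right) = -393 + 655 i$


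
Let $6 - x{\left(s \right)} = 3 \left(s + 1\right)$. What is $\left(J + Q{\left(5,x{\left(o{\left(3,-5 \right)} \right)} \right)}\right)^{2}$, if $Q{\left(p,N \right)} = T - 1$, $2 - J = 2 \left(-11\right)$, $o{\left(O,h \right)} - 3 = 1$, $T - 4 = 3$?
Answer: $900$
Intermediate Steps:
$T = 7$ ($T = 4 + 3 = 7$)
$o{\left(O,h \right)} = 4$ ($o{\left(O,h \right)} = 3 + 1 = 4$)
$x{\left(s \right)} = 3 - 3 s$ ($x{\left(s \right)} = 6 - 3 \left(s + 1\right) = 6 - 3 \left(1 + s\right) = 6 - \left(3 + 3 s\right) = 3 - 3 s$)
$J = 24$ ($J = 2 - 2 \left(-11\right) = 2 - -22 = 2 + 22 = 24$)
$Q{\left(p,N \right)} = 6$ ($Q{\left(p,N \right)} = 7 - 1 = 6$)
$\left(J + Q{\left(5,x{\left(o{\left(3,-5 \right)} \right)} \right)}\right)^{2} = \left(24 + 6\right)^{2} = 30^{2} = 900$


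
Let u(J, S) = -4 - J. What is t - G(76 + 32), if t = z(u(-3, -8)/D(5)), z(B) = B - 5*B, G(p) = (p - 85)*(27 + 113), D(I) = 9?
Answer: -28976/9 ≈ -3219.6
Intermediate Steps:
G(p) = -11900 + 140*p (G(p) = (-85 + p)*140 = -11900 + 140*p)
z(B) = -4*B
t = 4/9 (t = -4*(-4 - 1*(-3))/9 = -4*(-4 + 3)/9 = -(-4)/9 = -4*(-⅑) = 4/9 ≈ 0.44444)
t - G(76 + 32) = 4/9 - (-11900 + 140*(76 + 32)) = 4/9 - (-11900 + 140*108) = 4/9 - (-11900 + 15120) = 4/9 - 1*3220 = 4/9 - 3220 = -28976/9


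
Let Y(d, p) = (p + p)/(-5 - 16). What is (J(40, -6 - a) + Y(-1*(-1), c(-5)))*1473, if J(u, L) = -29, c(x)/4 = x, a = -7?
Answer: -279379/7 ≈ -39911.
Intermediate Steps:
c(x) = 4*x
Y(d, p) = -2*p/21 (Y(d, p) = (2*p)/(-21) = (2*p)*(-1/21) = -2*p/21)
(J(40, -6 - a) + Y(-1*(-1), c(-5)))*1473 = (-29 - 8*(-5)/21)*1473 = (-29 - 2/21*(-20))*1473 = (-29 + 40/21)*1473 = -569/21*1473 = -279379/7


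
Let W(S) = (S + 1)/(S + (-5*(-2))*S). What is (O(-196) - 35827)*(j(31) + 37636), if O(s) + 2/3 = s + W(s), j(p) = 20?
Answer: -731155540758/539 ≈ -1.3565e+9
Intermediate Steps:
W(S) = (1 + S)/(11*S) (W(S) = (1 + S)/(S + 10*S) = (1 + S)/((11*S)) = (1 + S)*(1/(11*S)) = (1 + S)/(11*S))
O(s) = -2/3 + s + (1 + s)/(11*s) (O(s) = -2/3 + (s + (1 + s)/(11*s)) = -2/3 + s + (1 + s)/(11*s))
(O(-196) - 35827)*(j(31) + 37636) = ((-19/33 - 196 + (1/11)/(-196)) - 35827)*(20 + 37636) = ((-19/33 - 196 + (1/11)*(-1/196)) - 35827)*37656 = ((-19/33 - 196 - 1/2156) - 35827)*37656 = (-1271455/6468 - 35827)*37656 = -233000491/6468*37656 = -731155540758/539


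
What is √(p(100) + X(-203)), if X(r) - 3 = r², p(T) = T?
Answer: 4*√2582 ≈ 203.25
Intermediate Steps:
X(r) = 3 + r²
√(p(100) + X(-203)) = √(100 + (3 + (-203)²)) = √(100 + (3 + 41209)) = √(100 + 41212) = √41312 = 4*√2582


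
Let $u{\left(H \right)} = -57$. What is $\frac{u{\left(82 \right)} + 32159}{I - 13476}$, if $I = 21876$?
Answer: $\frac{2293}{600} \approx 3.8217$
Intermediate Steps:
$\frac{u{\left(82 \right)} + 32159}{I - 13476} = \frac{-57 + 32159}{21876 - 13476} = \frac{32102}{8400} = 32102 \cdot \frac{1}{8400} = \frac{2293}{600}$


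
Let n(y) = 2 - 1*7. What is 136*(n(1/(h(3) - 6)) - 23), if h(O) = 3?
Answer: -3808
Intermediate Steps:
n(y) = -5 (n(y) = 2 - 7 = -5)
136*(n(1/(h(3) - 6)) - 23) = 136*(-5 - 23) = 136*(-28) = -3808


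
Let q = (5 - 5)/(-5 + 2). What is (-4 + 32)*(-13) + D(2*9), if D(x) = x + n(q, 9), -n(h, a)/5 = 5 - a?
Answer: -326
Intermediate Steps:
q = 0 (q = 0/(-3) = 0*(-1/3) = 0)
n(h, a) = -25 + 5*a (n(h, a) = -5*(5 - a) = -25 + 5*a)
D(x) = 20 + x (D(x) = x + (-25 + 5*9) = x + (-25 + 45) = x + 20 = 20 + x)
(-4 + 32)*(-13) + D(2*9) = (-4 + 32)*(-13) + (20 + 2*9) = 28*(-13) + (20 + 18) = -364 + 38 = -326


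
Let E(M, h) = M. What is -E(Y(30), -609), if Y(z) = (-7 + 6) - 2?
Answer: 3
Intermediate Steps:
Y(z) = -3 (Y(z) = -1 - 2 = -3)
-E(Y(30), -609) = -1*(-3) = 3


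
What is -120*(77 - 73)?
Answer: -480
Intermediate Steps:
-120*(77 - 73) = -120*4 = -480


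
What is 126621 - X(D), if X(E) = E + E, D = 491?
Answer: 125639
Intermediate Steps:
X(E) = 2*E
126621 - X(D) = 126621 - 2*491 = 126621 - 1*982 = 126621 - 982 = 125639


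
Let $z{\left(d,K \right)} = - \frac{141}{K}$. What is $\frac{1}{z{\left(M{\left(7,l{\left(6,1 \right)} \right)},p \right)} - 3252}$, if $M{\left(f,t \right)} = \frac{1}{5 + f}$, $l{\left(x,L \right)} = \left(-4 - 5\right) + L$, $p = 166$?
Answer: $- \frac{166}{539973} \approx -0.00030742$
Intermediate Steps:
$l{\left(x,L \right)} = -9 + L$
$\frac{1}{z{\left(M{\left(7,l{\left(6,1 \right)} \right)},p \right)} - 3252} = \frac{1}{- \frac{141}{166} - 3252} = \frac{1}{- \frac{539973}{166}} = - \frac{166}{539973}$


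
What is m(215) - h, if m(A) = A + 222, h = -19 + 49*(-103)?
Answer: 5503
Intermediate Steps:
h = -5066 (h = -19 - 5047 = -5066)
m(A) = 222 + A
m(215) - h = (222 + 215) - 1*(-5066) = 437 + 5066 = 5503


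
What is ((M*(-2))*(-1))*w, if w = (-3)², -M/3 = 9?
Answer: -486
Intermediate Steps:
M = -27 (M = -3*9 = -27)
w = 9
((M*(-2))*(-1))*w = (-27*(-2)*(-1))*9 = (54*(-1))*9 = -54*9 = -486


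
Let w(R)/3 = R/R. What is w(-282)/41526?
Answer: 1/13842 ≈ 7.2244e-5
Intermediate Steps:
w(R) = 3 (w(R) = 3*(R/R) = 3*1 = 3)
w(-282)/41526 = 3/41526 = 3*(1/41526) = 1/13842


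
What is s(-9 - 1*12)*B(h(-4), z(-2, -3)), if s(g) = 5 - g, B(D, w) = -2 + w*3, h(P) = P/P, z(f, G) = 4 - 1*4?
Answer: -52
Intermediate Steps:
z(f, G) = 0 (z(f, G) = 4 - 4 = 0)
h(P) = 1
B(D, w) = -2 + 3*w
s(-9 - 1*12)*B(h(-4), z(-2, -3)) = (5 - (-9 - 1*12))*(-2 + 3*0) = (5 - (-9 - 12))*(-2 + 0) = (5 - 1*(-21))*(-2) = (5 + 21)*(-2) = 26*(-2) = -52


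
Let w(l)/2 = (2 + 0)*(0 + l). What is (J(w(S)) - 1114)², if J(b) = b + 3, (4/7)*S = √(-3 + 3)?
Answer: 1234321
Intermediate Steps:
S = 0 (S = 7*√(-3 + 3)/4 = 7*√0/4 = (7/4)*0 = 0)
w(l) = 4*l (w(l) = 2*((2 + 0)*(0 + l)) = 2*(2*l) = 4*l)
J(b) = 3 + b
(J(w(S)) - 1114)² = ((3 + 4*0) - 1114)² = ((3 + 0) - 1114)² = (3 - 1114)² = (-1111)² = 1234321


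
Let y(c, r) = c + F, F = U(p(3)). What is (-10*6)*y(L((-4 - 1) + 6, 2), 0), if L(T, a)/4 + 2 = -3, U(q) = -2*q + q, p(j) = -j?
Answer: 1020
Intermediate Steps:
U(q) = -q
F = 3 (F = -(-1)*3 = -1*(-3) = 3)
L(T, a) = -20 (L(T, a) = -8 + 4*(-3) = -8 - 12 = -20)
y(c, r) = 3 + c (y(c, r) = c + 3 = 3 + c)
(-10*6)*y(L((-4 - 1) + 6, 2), 0) = (-10*6)*(3 - 20) = -60*(-17) = 1020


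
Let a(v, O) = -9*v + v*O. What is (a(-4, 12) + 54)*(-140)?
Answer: -5880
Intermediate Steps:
a(v, O) = -9*v + O*v
(a(-4, 12) + 54)*(-140) = (-4*(-9 + 12) + 54)*(-140) = (-4*3 + 54)*(-140) = (-12 + 54)*(-140) = 42*(-140) = -5880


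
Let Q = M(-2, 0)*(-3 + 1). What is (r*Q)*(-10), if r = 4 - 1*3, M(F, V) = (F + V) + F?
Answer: -80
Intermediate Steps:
M(F, V) = V + 2*F
Q = 8 (Q = (0 + 2*(-2))*(-3 + 1) = (0 - 4)*(-2) = -4*(-2) = 8)
r = 1 (r = 4 - 3 = 1)
(r*Q)*(-10) = (1*8)*(-10) = 8*(-10) = -80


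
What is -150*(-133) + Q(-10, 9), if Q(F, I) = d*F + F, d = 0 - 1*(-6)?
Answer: 19880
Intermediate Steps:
d = 6 (d = 0 + 6 = 6)
Q(F, I) = 7*F (Q(F, I) = 6*F + F = 7*F)
-150*(-133) + Q(-10, 9) = -150*(-133) + 7*(-10) = 19950 - 70 = 19880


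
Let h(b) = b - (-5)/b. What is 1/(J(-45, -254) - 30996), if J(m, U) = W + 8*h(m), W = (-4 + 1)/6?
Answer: -18/564433 ≈ -3.1890e-5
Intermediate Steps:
h(b) = b + 5/b
W = -1/2 (W = -3*1/6 = -1/2 ≈ -0.50000)
J(m, U) = -1/2 + 8*m + 40/m (J(m, U) = -1/2 + 8*(m + 5/m) = -1/2 + (8*m + 40/m) = -1/2 + 8*m + 40/m)
1/(J(-45, -254) - 30996) = 1/((-1/2 + 8*(-45) + 40/(-45)) - 30996) = 1/((-1/2 - 360 + 40*(-1/45)) - 30996) = 1/((-1/2 - 360 - 8/9) - 30996) = 1/(-6505/18 - 30996) = 1/(-564433/18) = -18/564433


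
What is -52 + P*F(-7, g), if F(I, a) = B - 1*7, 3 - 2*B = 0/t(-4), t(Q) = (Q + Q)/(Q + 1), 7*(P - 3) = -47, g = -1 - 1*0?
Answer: -221/7 ≈ -31.571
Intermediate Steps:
g = -1 (g = -1 + 0 = -1)
P = -26/7 (P = 3 + (⅐)*(-47) = 3 - 47/7 = -26/7 ≈ -3.7143)
t(Q) = 2*Q/(1 + Q) (t(Q) = (2*Q)/(1 + Q) = 2*Q/(1 + Q))
B = 3/2 (B = 3/2 - 0/(2*(-4)/(1 - 4)) = 3/2 - 0/(2*(-4)/(-3)) = 3/2 - 0/(2*(-4)*(-⅓)) = 3/2 - 0/8/3 = 3/2 - 0*3/8 = 3/2 - ½*0 = 3/2 + 0 = 3/2 ≈ 1.5000)
F(I, a) = -11/2 (F(I, a) = 3/2 - 1*7 = 3/2 - 7 = -11/2)
-52 + P*F(-7, g) = -52 - 26/7*(-11/2) = -52 + 143/7 = -221/7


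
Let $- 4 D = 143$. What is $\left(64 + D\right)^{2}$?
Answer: $\frac{12769}{16} \approx 798.06$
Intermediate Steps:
$D = - \frac{143}{4}$ ($D = \left(- \frac{1}{4}\right) 143 = - \frac{143}{4} \approx -35.75$)
$\left(64 + D\right)^{2} = \left(64 - \frac{143}{4}\right)^{2} = \left(\frac{113}{4}\right)^{2} = \frac{12769}{16}$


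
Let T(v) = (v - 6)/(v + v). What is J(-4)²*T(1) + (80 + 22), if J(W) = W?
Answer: 62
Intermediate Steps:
T(v) = (-6 + v)/(2*v) (T(v) = (-6 + v)/((2*v)) = (-6 + v)*(1/(2*v)) = (-6 + v)/(2*v))
J(-4)²*T(1) + (80 + 22) = (-4)²*((½)*(-6 + 1)/1) + (80 + 22) = 16*((½)*1*(-5)) + 102 = 16*(-5/2) + 102 = -40 + 102 = 62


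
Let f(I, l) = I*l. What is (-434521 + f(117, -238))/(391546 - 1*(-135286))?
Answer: -462367/526832 ≈ -0.87764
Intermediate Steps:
(-434521 + f(117, -238))/(391546 - 1*(-135286)) = (-434521 + 117*(-238))/(391546 - 1*(-135286)) = (-434521 - 27846)/(391546 + 135286) = -462367/526832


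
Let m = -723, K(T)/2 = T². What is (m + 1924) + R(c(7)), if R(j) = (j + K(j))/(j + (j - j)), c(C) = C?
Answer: 1216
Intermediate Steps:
K(T) = 2*T²
R(j) = (j + 2*j²)/j (R(j) = (j + 2*j²)/(j + (j - j)) = (j + 2*j²)/(j + 0) = (j + 2*j²)/j)
(m + 1924) + R(c(7)) = (-723 + 1924) + (1 + 2*7) = 1201 + (1 + 14) = 1201 + 15 = 1216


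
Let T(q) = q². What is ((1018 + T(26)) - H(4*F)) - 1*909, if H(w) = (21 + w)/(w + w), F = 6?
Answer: 12545/16 ≈ 784.06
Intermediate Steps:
H(w) = (21 + w)/(2*w) (H(w) = (21 + w)/((2*w)) = (21 + w)*(1/(2*w)) = (21 + w)/(2*w))
((1018 + T(26)) - H(4*F)) - 1*909 = ((1018 + 26²) - (21 + 4*6)/(2*(4*6))) - 1*909 = ((1018 + 676) - (21 + 24)/(2*24)) - 909 = (1694 - 45/(2*24)) - 909 = (1694 - 1*15/16) - 909 = (1694 - 15/16) - 909 = 27089/16 - 909 = 12545/16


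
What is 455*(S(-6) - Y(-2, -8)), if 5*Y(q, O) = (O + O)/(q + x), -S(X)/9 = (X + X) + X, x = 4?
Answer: 74438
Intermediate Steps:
S(X) = -27*X (S(X) = -9*((X + X) + X) = -9*(2*X + X) = -27*X)
Y(q, O) = 2*O/(5*(4 + q)) (Y(q, O) = ((O + O)/(q + 4))/5 = ((2*O)/(4 + q))/5 = (2*O/(4 + q))/5 = 2*O/(5*(4 + q)))
455*(S(-6) - Y(-2, -8)) = 455*(-27*(-6) - 2*(-8)/(5*(4 - 2))) = 455*(162 - 2*(-8)/(5*2)) = 455*(162 - 1*(-8/5)) = 455*(162 + 8/5) = 455*(818/5) = 74438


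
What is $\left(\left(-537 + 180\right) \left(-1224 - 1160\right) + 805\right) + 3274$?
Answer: $855167$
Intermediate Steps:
$\left(\left(-537 + 180\right) \left(-1224 - 1160\right) + 805\right) + 3274 = \left(\left(-357\right) \left(-2384\right) + 805\right) + 3274 = \left(851088 + 805\right) + 3274 = 851893 + 3274 = 855167$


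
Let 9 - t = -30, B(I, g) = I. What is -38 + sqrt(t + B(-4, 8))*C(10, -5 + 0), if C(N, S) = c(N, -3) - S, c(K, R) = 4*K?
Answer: -38 + 45*sqrt(35) ≈ 228.22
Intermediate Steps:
t = 39 (t = 9 - 1*(-30) = 9 + 30 = 39)
C(N, S) = -S + 4*N (C(N, S) = 4*N - S = -S + 4*N)
-38 + sqrt(t + B(-4, 8))*C(10, -5 + 0) = -38 + sqrt(39 - 4)*(-(-5 + 0) + 4*10) = -38 + sqrt(35)*(-1*(-5) + 40) = -38 + sqrt(35)*(5 + 40) = -38 + sqrt(35)*45 = -38 + 45*sqrt(35)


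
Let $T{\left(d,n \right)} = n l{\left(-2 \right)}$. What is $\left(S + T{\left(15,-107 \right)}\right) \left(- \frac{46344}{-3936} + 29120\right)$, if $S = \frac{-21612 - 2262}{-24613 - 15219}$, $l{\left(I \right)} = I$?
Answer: $\frac{20419323087171}{3266224} \approx 6.2517 \cdot 10^{6}$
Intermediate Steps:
$S = \frac{11937}{19916}$ ($S = - \frac{23874}{-39832} = \left(-23874\right) \left(- \frac{1}{39832}\right) = \frac{11937}{19916} \approx 0.59937$)
$T{\left(d,n \right)} = - 2 n$ ($T{\left(d,n \right)} = n \left(-2\right) = - 2 n$)
$\left(S + T{\left(15,-107 \right)}\right) \left(- \frac{46344}{-3936} + 29120\right) = \left(\frac{11937}{19916} - -214\right) \left(- \frac{46344}{-3936} + 29120\right) = \left(\frac{11937}{19916} + 214\right) \left(\left(-46344\right) \left(- \frac{1}{3936}\right) + 29120\right) = \frac{4273961 \left(\frac{1931}{164} + 29120\right)}{19916} = \frac{4273961}{19916} \cdot \frac{4777611}{164} = \frac{20419323087171}{3266224}$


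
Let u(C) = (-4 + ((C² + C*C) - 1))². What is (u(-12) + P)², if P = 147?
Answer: 6437815696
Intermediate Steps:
u(C) = (-5 + 2*C²)² (u(C) = (-4 + ((C² + C²) - 1))² = (-4 + (2*C² - 1))² = (-4 + (-1 + 2*C²))² = (-5 + 2*C²)²)
(u(-12) + P)² = ((-5 + 2*(-12)²)² + 147)² = ((-5 + 2*144)² + 147)² = ((-5 + 288)² + 147)² = (283² + 147)² = (80089 + 147)² = 80236² = 6437815696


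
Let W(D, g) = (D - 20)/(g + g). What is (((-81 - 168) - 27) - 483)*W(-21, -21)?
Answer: -10373/14 ≈ -740.93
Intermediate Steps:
W(D, g) = (-20 + D)/(2*g) (W(D, g) = (-20 + D)/((2*g)) = (-20 + D)*(1/(2*g)) = (-20 + D)/(2*g))
(((-81 - 168) - 27) - 483)*W(-21, -21) = (((-81 - 168) - 27) - 483)*((½)*(-20 - 21)/(-21)) = ((-249 - 27) - 483)*((½)*(-1/21)*(-41)) = (-276 - 483)*(41/42) = -759*41/42 = -10373/14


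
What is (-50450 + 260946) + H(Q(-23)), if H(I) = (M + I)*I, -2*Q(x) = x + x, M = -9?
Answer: 210818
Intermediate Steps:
Q(x) = -x (Q(x) = -(x + x)/2 = -x)
H(I) = I*(-9 + I) (H(I) = (-9 + I)*I = I*(-9 + I))
(-50450 + 260946) + H(Q(-23)) = (-50450 + 260946) + (-1*(-23))*(-9 - 1*(-23)) = 210496 + 23*(-9 + 23) = 210496 + 23*14 = 210496 + 322 = 210818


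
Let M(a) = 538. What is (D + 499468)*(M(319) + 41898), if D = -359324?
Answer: 5947150784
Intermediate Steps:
(D + 499468)*(M(319) + 41898) = (-359324 + 499468)*(538 + 41898) = 140144*42436 = 5947150784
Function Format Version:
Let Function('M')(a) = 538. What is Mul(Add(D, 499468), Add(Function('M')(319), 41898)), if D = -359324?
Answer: 5947150784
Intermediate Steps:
Mul(Add(D, 499468), Add(Function('M')(319), 41898)) = Mul(Add(-359324, 499468), Add(538, 41898)) = Mul(140144, 42436) = 5947150784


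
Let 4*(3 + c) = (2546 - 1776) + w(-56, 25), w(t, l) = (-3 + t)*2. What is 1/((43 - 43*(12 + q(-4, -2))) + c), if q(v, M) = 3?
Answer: -1/442 ≈ -0.0022624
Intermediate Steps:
w(t, l) = -6 + 2*t
c = 160 (c = -3 + ((2546 - 1776) + (-6 + 2*(-56)))/4 = -3 + (770 + (-6 - 112))/4 = -3 + (770 - 118)/4 = -3 + (¼)*652 = -3 + 163 = 160)
1/((43 - 43*(12 + q(-4, -2))) + c) = 1/((43 - 43*(12 + 3)) + 160) = 1/((43 - 43*15) + 160) = 1/((43 - 645) + 160) = 1/(-602 + 160) = 1/(-442) = -1/442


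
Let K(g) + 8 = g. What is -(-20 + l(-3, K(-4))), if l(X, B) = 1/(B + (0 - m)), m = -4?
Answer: 161/8 ≈ 20.125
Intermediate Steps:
K(g) = -8 + g
l(X, B) = 1/(4 + B) (l(X, B) = 1/(B + (0 - 1*(-4))) = 1/(B + (0 + 4)) = 1/(B + 4) = 1/(4 + B))
-(-20 + l(-3, K(-4))) = -(-20 + 1/(4 + (-8 - 4))) = -(-20 + 1/(4 - 12)) = -(-20 + 1/(-8)) = -(-20 - 1/8) = -1*(-161/8) = 161/8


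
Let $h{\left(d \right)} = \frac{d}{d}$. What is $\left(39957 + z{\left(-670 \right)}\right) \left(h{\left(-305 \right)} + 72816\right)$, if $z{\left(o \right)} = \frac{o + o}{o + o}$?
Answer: $2909621686$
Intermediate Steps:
$h{\left(d \right)} = 1$
$z{\left(o \right)} = 1$ ($z{\left(o \right)} = \frac{2 o}{2 o} = 2 o \frac{1}{2 o} = 1$)
$\left(39957 + z{\left(-670 \right)}\right) \left(h{\left(-305 \right)} + 72816\right) = \left(39957 + 1\right) \left(1 + 72816\right) = 39958 \cdot 72817 = 2909621686$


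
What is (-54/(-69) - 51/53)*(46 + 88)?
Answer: -29346/1219 ≈ -24.074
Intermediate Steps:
(-54/(-69) - 51/53)*(46 + 88) = (-54*(-1/69) - 51*1/53)*134 = (18/23 - 51/53)*134 = -219/1219*134 = -29346/1219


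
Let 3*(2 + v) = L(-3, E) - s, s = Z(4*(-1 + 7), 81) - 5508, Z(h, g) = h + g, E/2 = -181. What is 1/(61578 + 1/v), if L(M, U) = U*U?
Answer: 136441/8401763901 ≈ 1.6240e-5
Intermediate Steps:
E = -362 (E = 2*(-181) = -362)
Z(h, g) = g + h
s = -5403 (s = (81 + 4*(-1 + 7)) - 5508 = (81 + 4*6) - 5508 = (81 + 24) - 5508 = 105 - 5508 = -5403)
L(M, U) = U²
v = 136441/3 (v = -2 + ((-362)² - 1*(-5403))/3 = -2 + (131044 + 5403)/3 = -2 + (⅓)*136447 = -2 + 136447/3 = 136441/3 ≈ 45480.)
1/(61578 + 1/v) = 1/(61578 + 1/(136441/3)) = 1/(61578 + 3/136441) = 1/(8401763901/136441) = 136441/8401763901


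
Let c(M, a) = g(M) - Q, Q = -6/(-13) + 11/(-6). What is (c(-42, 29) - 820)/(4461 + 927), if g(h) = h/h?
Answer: -63775/420264 ≈ -0.15175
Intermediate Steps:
Q = -107/78 (Q = -6*(-1/13) + 11*(-⅙) = 6/13 - 11/6 = -107/78 ≈ -1.3718)
g(h) = 1
c(M, a) = 185/78 (c(M, a) = 1 - 1*(-107/78) = 1 + 107/78 = 185/78)
(c(-42, 29) - 820)/(4461 + 927) = (185/78 - 820)/(4461 + 927) = -63775/78/5388 = -63775/78*1/5388 = -63775/420264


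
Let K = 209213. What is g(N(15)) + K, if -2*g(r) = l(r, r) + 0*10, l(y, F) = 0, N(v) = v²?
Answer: 209213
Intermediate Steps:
g(r) = 0 (g(r) = -(0 + 0*10)/2 = -(0 + 0)/2 = -½*0 = 0)
g(N(15)) + K = 0 + 209213 = 209213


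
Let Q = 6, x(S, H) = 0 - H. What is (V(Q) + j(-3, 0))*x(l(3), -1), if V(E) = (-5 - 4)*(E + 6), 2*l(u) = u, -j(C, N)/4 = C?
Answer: -96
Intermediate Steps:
j(C, N) = -4*C
l(u) = u/2
x(S, H) = -H
V(E) = -54 - 9*E (V(E) = -9*(6 + E) = -54 - 9*E)
(V(Q) + j(-3, 0))*x(l(3), -1) = ((-54 - 9*6) - 4*(-3))*(-1*(-1)) = ((-54 - 54) + 12)*1 = (-108 + 12)*1 = -96*1 = -96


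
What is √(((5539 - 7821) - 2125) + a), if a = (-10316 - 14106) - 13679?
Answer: 2*I*√10627 ≈ 206.17*I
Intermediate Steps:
a = -38101 (a = -24422 - 13679 = -38101)
√(((5539 - 7821) - 2125) + a) = √(((5539 - 7821) - 2125) - 38101) = √((-2282 - 2125) - 38101) = √(-4407 - 38101) = √(-42508) = 2*I*√10627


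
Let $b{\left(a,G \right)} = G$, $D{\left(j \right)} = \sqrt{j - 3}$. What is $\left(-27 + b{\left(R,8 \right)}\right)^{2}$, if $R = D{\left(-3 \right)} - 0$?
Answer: $361$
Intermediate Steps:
$D{\left(j \right)} = \sqrt{-3 + j}$
$R = i \sqrt{6}$ ($R = \sqrt{-3 - 3} - 0 = \sqrt{-6} + 0 = i \sqrt{6} + 0 = i \sqrt{6} \approx 2.4495 i$)
$\left(-27 + b{\left(R,8 \right)}\right)^{2} = \left(-27 + 8\right)^{2} = \left(-19\right)^{2} = 361$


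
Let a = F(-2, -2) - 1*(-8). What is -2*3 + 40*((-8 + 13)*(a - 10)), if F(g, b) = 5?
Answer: 594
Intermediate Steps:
a = 13 (a = 5 - 1*(-8) = 5 + 8 = 13)
-2*3 + 40*((-8 + 13)*(a - 10)) = -2*3 + 40*((-8 + 13)*(13 - 10)) = -6 + 40*(5*3) = -6 + 40*15 = -6 + 600 = 594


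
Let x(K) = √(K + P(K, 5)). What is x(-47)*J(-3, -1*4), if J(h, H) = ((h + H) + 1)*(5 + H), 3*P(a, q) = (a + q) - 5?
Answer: -4*I*√141 ≈ -47.497*I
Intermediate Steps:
P(a, q) = -5/3 + a/3 + q/3 (P(a, q) = ((a + q) - 5)/3 = (-5 + a + q)/3 = -5/3 + a/3 + q/3)
J(h, H) = (5 + H)*(1 + H + h) (J(h, H) = ((H + h) + 1)*(5 + H) = (1 + H + h)*(5 + H) = (5 + H)*(1 + H + h))
x(K) = 2*√3*√K/3 (x(K) = √(K + (-5/3 + K/3 + (⅓)*5)) = √(K + (-5/3 + K/3 + 5/3)) = √(K + K/3) = √(4*K/3) = 2*√3*√K/3)
x(-47)*J(-3, -1*4) = (2*√3*√(-47)/3)*(5 + (-1*4)² + 5*(-3) + 6*(-1*4) - 1*4*(-3)) = (2*√3*(I*√47)/3)*(5 + (-4)² - 15 + 6*(-4) - 4*(-3)) = (2*I*√141/3)*(5 + 16 - 15 - 24 + 12) = (2*I*√141/3)*(-6) = -4*I*√141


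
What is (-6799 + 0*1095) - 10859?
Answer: -17658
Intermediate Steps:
(-6799 + 0*1095) - 10859 = (-6799 + 0) - 10859 = -6799 - 10859 = -17658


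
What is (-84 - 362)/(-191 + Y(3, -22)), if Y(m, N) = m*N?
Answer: 446/257 ≈ 1.7354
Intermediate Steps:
Y(m, N) = N*m
(-84 - 362)/(-191 + Y(3, -22)) = (-84 - 362)/(-191 - 22*3) = -446/(-191 - 66) = -446/(-257) = -446*(-1/257) = 446/257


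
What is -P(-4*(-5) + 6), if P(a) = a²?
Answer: -676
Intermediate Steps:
-P(-4*(-5) + 6) = -(-4*(-5) + 6)² = -(20 + 6)² = -1*26² = -1*676 = -676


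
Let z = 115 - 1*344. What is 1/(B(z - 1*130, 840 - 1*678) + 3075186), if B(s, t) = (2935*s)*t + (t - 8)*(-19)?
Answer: -1/167621470 ≈ -5.9658e-9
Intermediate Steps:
z = -229 (z = 115 - 344 = -229)
B(s, t) = 152 - 19*t + 2935*s*t (B(s, t) = 2935*s*t + (-8 + t)*(-19) = 2935*s*t + (152 - 19*t) = 152 - 19*t + 2935*s*t)
1/(B(z - 1*130, 840 - 1*678) + 3075186) = 1/((152 - 19*(840 - 1*678) + 2935*(-229 - 1*130)*(840 - 1*678)) + 3075186) = 1/((152 - 19*(840 - 678) + 2935*(-229 - 130)*(840 - 678)) + 3075186) = 1/((152 - 19*162 + 2935*(-359)*162) + 3075186) = 1/((152 - 3078 - 170693730) + 3075186) = 1/(-170696656 + 3075186) = 1/(-167621470) = -1/167621470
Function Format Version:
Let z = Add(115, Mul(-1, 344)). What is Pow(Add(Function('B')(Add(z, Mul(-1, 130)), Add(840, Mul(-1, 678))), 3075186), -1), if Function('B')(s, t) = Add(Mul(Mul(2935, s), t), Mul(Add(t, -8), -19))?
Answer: Rational(-1, 167621470) ≈ -5.9658e-9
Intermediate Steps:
z = -229 (z = Add(115, -344) = -229)
Function('B')(s, t) = Add(152, Mul(-19, t), Mul(2935, s, t)) (Function('B')(s, t) = Add(Mul(2935, s, t), Mul(Add(-8, t), -19)) = Add(Mul(2935, s, t), Add(152, Mul(-19, t))) = Add(152, Mul(-19, t), Mul(2935, s, t)))
Pow(Add(Function('B')(Add(z, Mul(-1, 130)), Add(840, Mul(-1, 678))), 3075186), -1) = Pow(Add(Add(152, Mul(-19, Add(840, Mul(-1, 678))), Mul(2935, Add(-229, Mul(-1, 130)), Add(840, Mul(-1, 678)))), 3075186), -1) = Pow(Add(Add(152, Mul(-19, Add(840, -678)), Mul(2935, Add(-229, -130), Add(840, -678))), 3075186), -1) = Pow(Add(Add(152, Mul(-19, 162), Mul(2935, -359, 162)), 3075186), -1) = Pow(Add(Add(152, -3078, -170693730), 3075186), -1) = Pow(Add(-170696656, 3075186), -1) = Pow(-167621470, -1) = Rational(-1, 167621470)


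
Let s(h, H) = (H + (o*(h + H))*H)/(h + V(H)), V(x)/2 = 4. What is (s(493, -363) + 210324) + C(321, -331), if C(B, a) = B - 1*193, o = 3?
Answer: 35098173/167 ≈ 2.1017e+5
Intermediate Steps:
V(x) = 8 (V(x) = 2*4 = 8)
C(B, a) = -193 + B (C(B, a) = B - 193 = -193 + B)
s(h, H) = (H + H*(3*H + 3*h))/(8 + h) (s(h, H) = (H + (3*(h + H))*H)/(h + 8) = (H + (3*(H + h))*H)/(8 + h) = (H + (3*H + 3*h)*H)/(8 + h) = (H + H*(3*H + 3*h))/(8 + h))
(s(493, -363) + 210324) + C(321, -331) = (-363*(1 + 3*(-363) + 3*493)/(8 + 493) + 210324) + (-193 + 321) = (-363*(1 - 1089 + 1479)/501 + 210324) + 128 = (-363*1/501*391 + 210324) + 128 = (-47311/167 + 210324) + 128 = 35076797/167 + 128 = 35098173/167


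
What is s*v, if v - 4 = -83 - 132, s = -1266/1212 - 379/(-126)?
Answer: -2636023/6363 ≈ -414.27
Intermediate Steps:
s = 12493/6363 (s = -1266*1/1212 - 379*(-1/126) = -211/202 + 379/126 = 12493/6363 ≈ 1.9634)
v = -211 (v = 4 + (-83 - 132) = 4 - 215 = -211)
s*v = (12493/6363)*(-211) = -2636023/6363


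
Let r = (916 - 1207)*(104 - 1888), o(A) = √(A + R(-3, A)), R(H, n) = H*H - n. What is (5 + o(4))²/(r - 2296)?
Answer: 4/32303 ≈ 0.00012383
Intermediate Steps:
R(H, n) = H² - n
o(A) = 3 (o(A) = √(A + ((-3)² - A)) = √(A + (9 - A)) = √9 = 3)
r = 519144 (r = -291*(-1784) = 519144)
(5 + o(4))²/(r - 2296) = (5 + 3)²/(519144 - 2296) = 8²/516848 = 64*(1/516848) = 4/32303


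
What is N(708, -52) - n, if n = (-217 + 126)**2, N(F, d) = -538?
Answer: -8819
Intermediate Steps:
n = 8281 (n = (-91)**2 = 8281)
N(708, -52) - n = -538 - 1*8281 = -538 - 8281 = -8819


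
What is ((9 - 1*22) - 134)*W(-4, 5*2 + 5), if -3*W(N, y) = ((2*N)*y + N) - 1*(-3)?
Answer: -5929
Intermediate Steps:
W(N, y) = -1 - N/3 - 2*N*y/3 (W(N, y) = -(((2*N)*y + N) - 1*(-3))/3 = -((2*N*y + N) + 3)/3 = -((N + 2*N*y) + 3)/3 = -(3 + N + 2*N*y)/3 = -1 - N/3 - 2*N*y/3)
((9 - 1*22) - 134)*W(-4, 5*2 + 5) = ((9 - 1*22) - 134)*(-1 - 1/3*(-4) - 2/3*(-4)*(5*2 + 5)) = ((9 - 22) - 134)*(-1 + 4/3 - 2/3*(-4)*(10 + 5)) = (-13 - 134)*(-1 + 4/3 - 2/3*(-4)*15) = -147*(-1 + 4/3 + 40) = -147*121/3 = -5929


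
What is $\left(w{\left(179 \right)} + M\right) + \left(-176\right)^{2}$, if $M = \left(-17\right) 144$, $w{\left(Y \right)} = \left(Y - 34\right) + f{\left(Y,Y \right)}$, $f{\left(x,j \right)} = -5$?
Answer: $28668$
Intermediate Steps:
$w{\left(Y \right)} = -39 + Y$ ($w{\left(Y \right)} = \left(Y - 34\right) - 5 = \left(-34 + Y\right) - 5 = -39 + Y$)
$M = -2448$
$\left(w{\left(179 \right)} + M\right) + \left(-176\right)^{2} = \left(\left(-39 + 179\right) - 2448\right) + \left(-176\right)^{2} = \left(140 - 2448\right) + 30976 = -2308 + 30976 = 28668$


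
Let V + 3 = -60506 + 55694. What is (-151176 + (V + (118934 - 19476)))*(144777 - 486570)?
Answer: 19322583669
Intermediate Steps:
V = -4815 (V = -3 + (-60506 + 55694) = -3 - 4812 = -4815)
(-151176 + (V + (118934 - 19476)))*(144777 - 486570) = (-151176 + (-4815 + (118934 - 19476)))*(144777 - 486570) = (-151176 + (-4815 + 99458))*(-341793) = (-151176 + 94643)*(-341793) = -56533*(-341793) = 19322583669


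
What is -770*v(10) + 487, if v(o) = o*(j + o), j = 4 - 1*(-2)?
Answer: -122713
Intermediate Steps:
j = 6 (j = 4 + 2 = 6)
v(o) = o*(6 + o)
-770*v(10) + 487 = -7700*(6 + 10) + 487 = -7700*16 + 487 = -770*160 + 487 = -123200 + 487 = -122713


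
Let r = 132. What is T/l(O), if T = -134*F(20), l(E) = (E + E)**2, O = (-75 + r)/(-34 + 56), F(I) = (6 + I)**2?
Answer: -10960664/3249 ≈ -3373.6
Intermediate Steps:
O = 57/22 (O = (-75 + 132)/(-34 + 56) = 57/22 ≈ 2.5909)
l(E) = 4*E**2 (l(E) = (2*E)**2 = 4*E**2)
T = -90584 (T = -134*(6 + 20)**2 = -134*26**2 = -134*676 = -90584)
T/l(O) = -90584/(4*(57/22)**2) = -90584/(4*(3249/484)) = -90584/3249/121 = -90584*121/3249 = -10960664/3249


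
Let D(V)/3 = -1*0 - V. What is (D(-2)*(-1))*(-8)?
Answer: 48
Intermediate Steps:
D(V) = -3*V (D(V) = 3*(-1*0 - V) = 3*(0 - V) = 3*(-V) = -3*V)
(D(-2)*(-1))*(-8) = (-3*(-2)*(-1))*(-8) = (6*(-1))*(-8) = -6*(-8) = 48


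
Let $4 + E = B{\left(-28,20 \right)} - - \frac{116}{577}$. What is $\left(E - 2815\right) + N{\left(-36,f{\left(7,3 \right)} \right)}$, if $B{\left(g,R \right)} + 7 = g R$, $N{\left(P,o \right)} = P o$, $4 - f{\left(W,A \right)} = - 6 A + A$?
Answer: $- \frac{2348274}{577} \approx -4069.8$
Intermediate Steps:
$f{\left(W,A \right)} = 4 + 5 A$ ($f{\left(W,A \right)} = 4 - \left(- 6 A + A\right) = 4 - - 5 A = 4 + 5 A$)
$B{\left(g,R \right)} = -7 + R g$ ($B{\left(g,R \right)} = -7 + g R = -7 + R g$)
$E = - \frac{329351}{577}$ ($E = -4 + \left(\left(-7 + 20 \left(-28\right)\right) - - \frac{116}{577}\right) = -4 - \left(567 - \frac{116}{577}\right) = -4 - \frac{327043}{577} = - \frac{329351}{577} \approx -570.8$)
$\left(E - 2815\right) + N{\left(-36,f{\left(7,3 \right)} \right)} = \left(- \frac{329351}{577} - 2815\right) - 36 \left(4 + 5 \cdot 3\right) = - \frac{1953606}{577} - 36 \left(4 + 15\right) = - \frac{1953606}{577} - 684 = - \frac{2348274}{577}$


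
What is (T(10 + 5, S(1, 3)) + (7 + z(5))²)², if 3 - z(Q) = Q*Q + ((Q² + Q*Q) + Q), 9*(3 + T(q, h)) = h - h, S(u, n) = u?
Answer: 23980609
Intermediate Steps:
T(q, h) = -3 (T(q, h) = -3 + (h - h)/9 = -3 + (⅑)*0 = -3 + 0 = -3)
z(Q) = 3 - Q - 3*Q² (z(Q) = 3 - (Q*Q + ((Q² + Q*Q) + Q)) = 3 - (Q² + ((Q² + Q²) + Q)) = 3 - (Q² + (2*Q² + Q)) = 3 - (Q² + (Q + 2*Q²)) = 3 - (Q + 3*Q²) = 3 + (-Q - 3*Q²) = 3 - Q - 3*Q²)
(T(10 + 5, S(1, 3)) + (7 + z(5))²)² = (-3 + (7 + (3 - 1*5 - 3*5²))²)² = (-3 + (7 + (3 - 5 - 3*25))²)² = (-3 + (7 + (3 - 5 - 75))²)² = (-3 + (7 - 77)²)² = (-3 + (-70)²)² = (-3 + 4900)² = 4897² = 23980609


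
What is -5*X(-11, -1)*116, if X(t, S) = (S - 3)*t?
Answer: -25520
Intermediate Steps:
X(t, S) = t*(-3 + S) (X(t, S) = (-3 + S)*t = t*(-3 + S))
-5*X(-11, -1)*116 = -(-55)*(-3 - 1)*116 = -(-55)*(-4)*116 = -5*44*116 = -220*116 = -25520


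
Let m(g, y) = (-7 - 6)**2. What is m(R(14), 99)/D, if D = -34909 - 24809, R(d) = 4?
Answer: -169/59718 ≈ -0.0028300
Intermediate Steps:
m(g, y) = 169 (m(g, y) = (-13)**2 = 169)
D = -59718
m(R(14), 99)/D = 169/(-59718) = 169*(-1/59718) = -169/59718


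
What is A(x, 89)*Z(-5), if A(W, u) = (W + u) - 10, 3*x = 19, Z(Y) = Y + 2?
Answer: -256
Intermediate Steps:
Z(Y) = 2 + Y
x = 19/3 (x = (1/3)*19 = 19/3 ≈ 6.3333)
A(W, u) = -10 + W + u
A(x, 89)*Z(-5) = (-10 + 19/3 + 89)*(2 - 5) = (256/3)*(-3) = -256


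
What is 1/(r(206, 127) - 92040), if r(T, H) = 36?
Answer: -1/92004 ≈ -1.0869e-5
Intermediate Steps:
1/(r(206, 127) - 92040) = 1/(36 - 92040) = 1/(-92004) = -1/92004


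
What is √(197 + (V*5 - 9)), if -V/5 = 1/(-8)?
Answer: √3058/4 ≈ 13.825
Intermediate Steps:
V = 5/8 (V = -5/(-8) = -5*(-⅛) = 5/8 ≈ 0.62500)
√(197 + (V*5 - 9)) = √(197 + ((5/8)*5 - 9)) = √(197 + (25/8 - 9)) = √(197 - 47/8) = √(1529/8) = √3058/4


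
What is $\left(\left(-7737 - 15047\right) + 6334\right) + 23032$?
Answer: $6582$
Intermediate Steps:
$\left(\left(-7737 - 15047\right) + 6334\right) + 23032 = \left(-22784 + 6334\right) + 23032 = -16450 + 23032 = 6582$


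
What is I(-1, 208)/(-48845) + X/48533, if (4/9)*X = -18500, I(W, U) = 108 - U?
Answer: -405663965/474118877 ≈ -0.85562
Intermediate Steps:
X = -41625 (X = (9/4)*(-18500) = -41625)
I(-1, 208)/(-48845) + X/48533 = (108 - 1*208)/(-48845) - 41625/48533 = (108 - 208)*(-1/48845) - 41625*1/48533 = -100*(-1/48845) - 41625/48533 = 20/9769 - 41625/48533 = -405663965/474118877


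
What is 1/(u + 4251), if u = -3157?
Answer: 1/1094 ≈ 0.00091408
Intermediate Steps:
1/(u + 4251) = 1/(-3157 + 4251) = 1/1094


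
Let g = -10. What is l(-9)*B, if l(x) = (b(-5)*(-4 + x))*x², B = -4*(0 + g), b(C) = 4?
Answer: -168480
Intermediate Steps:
B = 40 (B = -4*(0 - 10) = -4*(-10) = 40)
l(x) = x²*(-16 + 4*x) (l(x) = (4*(-4 + x))*x² = (-16 + 4*x)*x² = x²*(-16 + 4*x))
l(-9)*B = (4*(-9)²*(-4 - 9))*40 = (4*81*(-13))*40 = -4212*40 = -168480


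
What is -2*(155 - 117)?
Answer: -76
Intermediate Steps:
-2*(155 - 117) = -2*38 = -76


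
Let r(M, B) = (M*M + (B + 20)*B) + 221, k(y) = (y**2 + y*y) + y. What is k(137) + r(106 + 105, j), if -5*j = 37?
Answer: 2058094/25 ≈ 82324.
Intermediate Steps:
j = -37/5 (j = -1/5*37 = -37/5 ≈ -7.4000)
k(y) = y + 2*y**2 (k(y) = (y**2 + y**2) + y = 2*y**2 + y = y + 2*y**2)
r(M, B) = 221 + M**2 + B*(20 + B) (r(M, B) = (M**2 + (20 + B)*B) + 221 = (M**2 + B*(20 + B)) + 221 = 221 + M**2 + B*(20 + B))
k(137) + r(106 + 105, j) = 137*(1 + 2*137) + (221 + (-37/5)**2 + (106 + 105)**2 + 20*(-37/5)) = 137*(1 + 274) + (221 + 1369/25 + 211**2 - 148) = 137*275 + (221 + 1369/25 + 44521 - 148) = 37675 + 1116219/25 = 2058094/25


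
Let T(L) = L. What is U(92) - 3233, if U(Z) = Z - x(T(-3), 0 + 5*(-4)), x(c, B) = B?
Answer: -3121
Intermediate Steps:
U(Z) = 20 + Z (U(Z) = Z - (0 + 5*(-4)) = Z - (0 - 20) = Z - 1*(-20) = Z + 20 = 20 + Z)
U(92) - 3233 = (20 + 92) - 3233 = 112 - 3233 = -3121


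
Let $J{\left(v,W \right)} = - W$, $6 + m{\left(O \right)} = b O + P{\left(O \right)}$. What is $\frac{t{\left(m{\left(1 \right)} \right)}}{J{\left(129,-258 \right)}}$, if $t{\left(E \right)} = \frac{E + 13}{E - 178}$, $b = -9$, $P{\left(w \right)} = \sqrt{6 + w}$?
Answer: $\frac{379}{9608436} - \frac{191 \sqrt{7}}{9608436} \approx -1.3149 \cdot 10^{-5}$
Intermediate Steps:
$m{\left(O \right)} = -6 + \sqrt{6 + O} - 9 O$ ($m{\left(O \right)} = -6 - \left(- \sqrt{6 + O} + 9 O\right) = -6 + \sqrt{6 + O} - 9 O$)
$t{\left(E \right)} = \frac{13 + E}{-178 + E}$
$\frac{t{\left(m{\left(1 \right)} \right)}}{J{\left(129,-258 \right)}} = \frac{\frac{1}{-178 - \left(15 - \sqrt{6 + 1}\right)} \left(13 - \left(15 - \sqrt{6 + 1}\right)\right)}{\left(-1\right) \left(-258\right)} = \frac{\frac{1}{-178 - \left(15 - \sqrt{7}\right)} \left(13 - \left(15 - \sqrt{7}\right)\right)}{258} = \frac{13 - \left(15 - \sqrt{7}\right)}{-178 - \left(15 - \sqrt{7}\right)} \frac{1}{258} = \frac{-2 + \sqrt{7}}{-193 + \sqrt{7}} \cdot \frac{1}{258} = \frac{-2 + \sqrt{7}}{258 \left(-193 + \sqrt{7}\right)}$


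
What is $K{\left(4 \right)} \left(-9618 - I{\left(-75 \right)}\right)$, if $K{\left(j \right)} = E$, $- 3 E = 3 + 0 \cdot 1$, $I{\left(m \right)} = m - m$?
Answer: $9618$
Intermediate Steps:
$I{\left(m \right)} = 0$
$E = -1$ ($E = - \frac{3 + 0 \cdot 1}{3} = - \frac{3 + 0}{3} = \left(- \frac{1}{3}\right) 3 = -1$)
$K{\left(j \right)} = -1$
$K{\left(4 \right)} \left(-9618 - I{\left(-75 \right)}\right) = - (-9618 - 0) = - (-9618 + 0) = \left(-1\right) \left(-9618\right) = 9618$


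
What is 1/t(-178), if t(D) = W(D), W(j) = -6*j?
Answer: 1/1068 ≈ 0.00093633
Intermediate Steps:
t(D) = -6*D
1/t(-178) = 1/(-6*(-178)) = 1/1068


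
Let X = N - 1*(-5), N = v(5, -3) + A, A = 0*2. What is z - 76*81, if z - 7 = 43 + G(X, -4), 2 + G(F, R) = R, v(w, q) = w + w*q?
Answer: -6112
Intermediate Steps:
v(w, q) = w + q*w
A = 0
N = -10 (N = 5*(1 - 3) + 0 = 5*(-2) + 0 = -10 + 0 = -10)
X = -5 (X = -10 - 1*(-5) = -10 + 5 = -5)
G(F, R) = -2 + R
z = 44 (z = 7 + (43 + (-2 - 4)) = 7 + (43 - 6) = 7 + 37 = 44)
z - 76*81 = 44 - 76*81 = 44 - 6156 = -6112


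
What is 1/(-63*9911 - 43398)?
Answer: -1/667791 ≈ -1.4975e-6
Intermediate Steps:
1/(-63*9911 - 43398) = 1/(-624393 - 43398) = 1/(-667791) = -1/667791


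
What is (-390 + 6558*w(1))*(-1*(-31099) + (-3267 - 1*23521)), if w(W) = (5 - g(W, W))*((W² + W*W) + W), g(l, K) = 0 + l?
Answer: 337577166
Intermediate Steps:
g(l, K) = l
w(W) = (5 - W)*(W + 2*W²) (w(W) = (5 - W)*((W² + W*W) + W) = (5 - W)*((W² + W²) + W) = (5 - W)*(2*W² + W) = (5 - W)*(W + 2*W²))
(-390 + 6558*w(1))*(-1*(-31099) + (-3267 - 1*23521)) = (-390 + 6558*(1*(5 - 2*1² + 9*1)))*(-1*(-31099) + (-3267 - 1*23521)) = (-390 + 6558*(1*(5 - 2*1 + 9)))*(31099 + (-3267 - 23521)) = (-390 + 6558*(1*(5 - 2 + 9)))*(31099 - 26788) = (-390 + 6558*(1*12))*4311 = (-390 + 6558*12)*4311 = (-390 + 78696)*4311 = 78306*4311 = 337577166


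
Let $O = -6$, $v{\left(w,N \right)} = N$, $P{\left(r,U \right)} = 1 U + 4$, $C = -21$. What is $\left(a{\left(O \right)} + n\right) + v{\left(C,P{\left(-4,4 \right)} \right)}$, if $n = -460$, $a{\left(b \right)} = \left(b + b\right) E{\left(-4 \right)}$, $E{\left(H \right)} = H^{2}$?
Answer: $-644$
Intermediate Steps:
$P{\left(r,U \right)} = 4 + U$ ($P{\left(r,U \right)} = U + 4 = 4 + U$)
$a{\left(b \right)} = 32 b$ ($a{\left(b \right)} = \left(b + b\right) \left(-4\right)^{2} = 2 b 16 = 32 b$)
$\left(a{\left(O \right)} + n\right) + v{\left(C,P{\left(-4,4 \right)} \right)} = \left(32 \left(-6\right) - 460\right) + \left(4 + 4\right) = \left(-192 - 460\right) + 8 = -652 + 8 = -644$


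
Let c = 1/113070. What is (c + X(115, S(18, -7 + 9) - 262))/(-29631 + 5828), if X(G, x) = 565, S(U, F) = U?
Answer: -63884551/2691405210 ≈ -0.023737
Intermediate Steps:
c = 1/113070 ≈ 8.8441e-6
(c + X(115, S(18, -7 + 9) - 262))/(-29631 + 5828) = (1/113070 + 565)/(-29631 + 5828) = (63884551/113070)/(-23803) = (63884551/113070)*(-1/23803) = -63884551/2691405210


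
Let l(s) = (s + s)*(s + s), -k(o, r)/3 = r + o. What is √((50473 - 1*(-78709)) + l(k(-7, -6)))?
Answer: √135266 ≈ 367.79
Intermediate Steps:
k(o, r) = -3*o - 3*r (k(o, r) = -3*(r + o) = -3*(o + r) = -3*o - 3*r)
l(s) = 4*s² (l(s) = (2*s)*(2*s) = 4*s²)
√((50473 - 1*(-78709)) + l(k(-7, -6))) = √((50473 - 1*(-78709)) + 4*(-3*(-7) - 3*(-6))²) = √((50473 + 78709) + 4*(21 + 18)²) = √(129182 + 4*39²) = √(129182 + 4*1521) = √(129182 + 6084) = √135266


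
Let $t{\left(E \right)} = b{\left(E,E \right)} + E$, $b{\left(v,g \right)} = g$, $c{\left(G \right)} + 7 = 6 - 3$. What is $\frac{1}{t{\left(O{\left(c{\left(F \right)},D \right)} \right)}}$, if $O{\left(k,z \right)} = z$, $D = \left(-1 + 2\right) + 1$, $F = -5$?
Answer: $\frac{1}{4} \approx 0.25$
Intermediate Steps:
$c{\left(G \right)} = -4$ ($c{\left(G \right)} = -7 + \left(6 - 3\right) = -7 + 3 = -4$)
$D = 2$ ($D = 1 + 1 = 2$)
$t{\left(E \right)} = 2 E$ ($t{\left(E \right)} = E + E = 2 E$)
$\frac{1}{t{\left(O{\left(c{\left(F \right)},D \right)} \right)}} = \frac{1}{2 \cdot 2} = \frac{1}{4}$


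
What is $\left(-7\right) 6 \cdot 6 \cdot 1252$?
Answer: $-315504$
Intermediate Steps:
$\left(-7\right) 6 \cdot 6 \cdot 1252 = \left(-42\right) 6 \cdot 1252 = \left(-252\right) 1252 = -315504$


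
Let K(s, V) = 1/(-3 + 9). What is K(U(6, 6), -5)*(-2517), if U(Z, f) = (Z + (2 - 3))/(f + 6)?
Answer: -839/2 ≈ -419.50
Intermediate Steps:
U(Z, f) = (-1 + Z)/(6 + f) (U(Z, f) = (Z - 1)/(6 + f) = (-1 + Z)/(6 + f))
K(s, V) = ⅙ (K(s, V) = 1/6 = ⅙)
K(U(6, 6), -5)*(-2517) = (⅙)*(-2517) = -839/2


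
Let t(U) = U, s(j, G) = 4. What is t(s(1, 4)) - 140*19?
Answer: -2656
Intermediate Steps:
t(s(1, 4)) - 140*19 = 4 - 140*19 = 4 - 2660 = -2656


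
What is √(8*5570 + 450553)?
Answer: √495113 ≈ 703.64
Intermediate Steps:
√(8*5570 + 450553) = √(44560 + 450553) = √495113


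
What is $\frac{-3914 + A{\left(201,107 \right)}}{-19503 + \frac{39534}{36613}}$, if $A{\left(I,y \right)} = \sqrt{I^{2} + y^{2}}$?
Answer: $\frac{143303282}{714023805} - \frac{36613 \sqrt{2074}}{142804761} \approx 0.18902$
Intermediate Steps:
$\frac{-3914 + A{\left(201,107 \right)}}{-19503 + \frac{39534}{36613}} = \frac{-3914 + \sqrt{201^{2} + 107^{2}}}{-19503 + \frac{39534}{36613}} = \frac{-3914 + \sqrt{40401 + 11449}}{-19503 + 39534 \cdot \frac{1}{36613}} = \frac{-3914 + \sqrt{51850}}{-19503 + \frac{39534}{36613}} = \frac{-3914 + 5 \sqrt{2074}}{- \frac{714023805}{36613}} = \left(-3914 + 5 \sqrt{2074}\right) \left(- \frac{36613}{714023805}\right) = \frac{143303282}{714023805} - \frac{36613 \sqrt{2074}}{142804761}$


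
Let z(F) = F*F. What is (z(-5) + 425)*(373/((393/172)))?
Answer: 9623400/131 ≈ 73461.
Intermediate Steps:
z(F) = F²
(z(-5) + 425)*(373/((393/172))) = ((-5)² + 425)*(373/((393/172))) = (25 + 425)*(373/((393*(1/172)))) = 450*(373/(393/172)) = 450*(373*(172/393)) = 450*(64156/393) = 9623400/131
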